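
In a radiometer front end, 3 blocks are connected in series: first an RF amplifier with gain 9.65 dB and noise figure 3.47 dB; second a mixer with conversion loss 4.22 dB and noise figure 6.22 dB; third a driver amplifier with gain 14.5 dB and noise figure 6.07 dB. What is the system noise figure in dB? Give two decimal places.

Convert to linear (a loss of L dB is a gain of −L dB): F_i = 10^(NF_i/10), G_i = 10^(G_i,dB/10)
  Stage 1: F_1 = 10^(3.47/10) = 2.223, G_1 = 10^(9.65/10) = 9.226
  Stage 2: F_2 = 10^(6.22/10) = 4.188, G_2 = 10^(−4.22/10) = 0.3784
  Stage 3: F_3 = 10^(6.07/10) = 4.046, G_3 = 10^(14.5/10) = 28.18
Friis cascade:
  F = 2.223 + (4.188 − 1)/9.226 + (4.046 − 1)/3.491 = 3.441
NF = 10 log₁₀(3.441) = 5.37 dB

5.37 dB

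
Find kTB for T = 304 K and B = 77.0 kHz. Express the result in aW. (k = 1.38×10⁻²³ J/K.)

323 aW

P_n = kTB = 1.38×10⁻²³ × 304 × 7.70×10⁴ = 3.23×10⁻¹⁶ W = 323 aW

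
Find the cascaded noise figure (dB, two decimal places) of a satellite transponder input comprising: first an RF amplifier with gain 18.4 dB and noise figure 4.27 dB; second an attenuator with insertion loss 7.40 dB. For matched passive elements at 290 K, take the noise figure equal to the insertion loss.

4.37 dB

Convert to linear (a loss of L dB is a gain of −L dB): F_i = 10^(NF_i/10), G_i = 10^(G_i,dB/10)
  Stage 1: F_1 = 10^(4.27/10) = 2.673, G_1 = 10^(18.4/10) = 69.18
  Stage 2: F_2 = 10^(7.40/10) = 5.495, G_2 = 10^(−7.40/10) = 0.1820
Friis cascade:
  F = 2.673 + (5.495 − 1)/69.18 = 2.738
NF = 10 log₁₀(2.738) = 4.37 dB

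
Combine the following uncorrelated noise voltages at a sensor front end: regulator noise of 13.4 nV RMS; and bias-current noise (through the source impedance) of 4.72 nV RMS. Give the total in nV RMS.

Uncorrelated sources add in power (mean-square): V_tot = √(ΣV_i²)
V_tot = √[(1.34×10⁻⁸)² + (4.72×10⁻⁹)²] = 1.42×10⁻⁸ V = 14.2 nV

14.2 nV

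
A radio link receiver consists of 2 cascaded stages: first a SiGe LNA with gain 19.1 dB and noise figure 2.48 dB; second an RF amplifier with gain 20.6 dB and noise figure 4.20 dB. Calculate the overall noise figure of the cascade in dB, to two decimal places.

2.53 dB

Convert to linear (a loss of L dB is a gain of −L dB): F_i = 10^(NF_i/10), G_i = 10^(G_i,dB/10)
  Stage 1: F_1 = 10^(2.48/10) = 1.770, G_1 = 10^(19.1/10) = 81.28
  Stage 2: F_2 = 10^(4.20/10) = 2.630, G_2 = 10^(20.6/10) = 114.8
Friis cascade:
  F = 1.770 + (2.630 − 1)/81.28 = 1.790
NF = 10 log₁₀(1.790) = 2.53 dB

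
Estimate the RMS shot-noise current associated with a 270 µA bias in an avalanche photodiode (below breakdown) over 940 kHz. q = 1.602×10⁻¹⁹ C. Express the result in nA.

9.02 nA

I_n = √(2qI·B)
2qI·B = 2 × 1.602×10⁻¹⁹ × 2.70×10⁻⁴ × 9.40×10⁵ = 8.13×10⁻¹⁷ A²
I_n = √(8.13×10⁻¹⁷) = 9.02×10⁻⁹ A = 9.02 nA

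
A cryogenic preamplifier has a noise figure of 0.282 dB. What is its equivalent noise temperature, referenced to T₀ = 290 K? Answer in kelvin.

19.5 K

F = 10^(0.282/10) = 1.06709
T_e = (F − 1)·T₀ = (1.06709 − 1) × 290 = 19.5 K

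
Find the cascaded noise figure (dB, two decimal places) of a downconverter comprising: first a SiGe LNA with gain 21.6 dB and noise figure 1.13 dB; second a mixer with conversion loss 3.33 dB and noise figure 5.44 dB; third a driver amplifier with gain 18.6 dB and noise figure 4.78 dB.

Convert to linear (a loss of L dB is a gain of −L dB): F_i = 10^(NF_i/10), G_i = 10^(G_i,dB/10)
  Stage 1: F_1 = 10^(1.13/10) = 1.297, G_1 = 10^(21.6/10) = 144.5
  Stage 2: F_2 = 10^(5.44/10) = 3.499, G_2 = 10^(−3.33/10) = 0.4645
  Stage 3: F_3 = 10^(4.78/10) = 3.006, G_3 = 10^(18.6/10) = 72.44
Friis cascade:
  F = 1.297 + (3.499 − 1)/144.5 + (3.006 − 1)/67.14 = 1.344
NF = 10 log₁₀(1.344) = 1.29 dB

1.29 dB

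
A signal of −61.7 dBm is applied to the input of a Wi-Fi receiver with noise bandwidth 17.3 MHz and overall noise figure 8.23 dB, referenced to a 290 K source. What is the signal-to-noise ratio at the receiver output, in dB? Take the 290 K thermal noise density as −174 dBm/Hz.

31.7 dB

Noise floor: N = −174 + 10 log₁₀(B) + NF
10 log₁₀(1.73×10⁷) = 72.38 dB
N = −174 + 72.38 + 8.23 = −93.39 dBm
SNR = P_sig − N = −61.7 − (−93.39) = 31.69 dB → 31.7 dB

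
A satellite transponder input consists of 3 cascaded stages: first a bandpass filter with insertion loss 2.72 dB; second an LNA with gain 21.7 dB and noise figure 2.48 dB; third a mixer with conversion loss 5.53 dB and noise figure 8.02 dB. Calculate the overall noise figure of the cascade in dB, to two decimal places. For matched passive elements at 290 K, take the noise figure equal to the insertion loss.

Convert to linear (a loss of L dB is a gain of −L dB): F_i = 10^(NF_i/10), G_i = 10^(G_i,dB/10)
  Stage 1: F_1 = 10^(2.72/10) = 1.871, G_1 = 10^(−2.72/10) = 0.5346
  Stage 2: F_2 = 10^(2.48/10) = 1.770, G_2 = 10^(21.7/10) = 147.9
  Stage 3: F_3 = 10^(8.02/10) = 6.339, G_3 = 10^(−5.53/10) = 0.2799
Friis cascade:
  F = 1.871 + (1.770 − 1)/0.5346 + (6.339 − 1)/79.07 = 3.379
NF = 10 log₁₀(3.379) = 5.29 dB

5.29 dB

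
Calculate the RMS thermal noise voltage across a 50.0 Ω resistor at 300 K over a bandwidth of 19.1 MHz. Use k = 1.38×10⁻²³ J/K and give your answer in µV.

V_n = √(4kTRB)
4kTRB = 4 × 1.38×10⁻²³ × 300 × 5.00×10¹ × 1.91×10⁷ = 1.58×10⁻¹¹ V²
V_n = √(1.58×10⁻¹¹) = 3.98×10⁻⁶ V = 3.98 µV

3.98 µV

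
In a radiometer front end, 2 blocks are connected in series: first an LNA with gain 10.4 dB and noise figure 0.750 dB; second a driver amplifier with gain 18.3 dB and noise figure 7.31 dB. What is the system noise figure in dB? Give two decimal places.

Convert to linear (a loss of L dB is a gain of −L dB): F_i = 10^(NF_i/10), G_i = 10^(G_i,dB/10)
  Stage 1: F_1 = 10^(0.750/10) = 1.189, G_1 = 10^(10.4/10) = 10.96
  Stage 2: F_2 = 10^(7.31/10) = 5.383, G_2 = 10^(18.3/10) = 67.61
Friis cascade:
  F = 1.189 + (5.383 − 1)/10.96 = 1.588
NF = 10 log₁₀(1.588) = 2.01 dB

2.01 dB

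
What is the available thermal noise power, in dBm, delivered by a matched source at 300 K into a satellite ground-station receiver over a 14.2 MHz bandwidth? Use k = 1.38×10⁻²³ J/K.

P_n = kTB = 1.38×10⁻²³ × 300 × 1.42×10⁷ = 5.88×10⁻¹⁴ W
In dBm: 10 log₁₀(5.88×10⁻¹⁴ / 10⁻³) = −102.3 dBm

−102.3 dBm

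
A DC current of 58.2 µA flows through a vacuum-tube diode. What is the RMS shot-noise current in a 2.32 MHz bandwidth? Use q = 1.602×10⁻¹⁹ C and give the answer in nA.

6.58 nA

I_n = √(2qI·B)
2qI·B = 2 × 1.602×10⁻¹⁹ × 5.82×10⁻⁵ × 2.32×10⁶ = 4.33×10⁻¹⁷ A²
I_n = √(4.33×10⁻¹⁷) = 6.58×10⁻⁹ A = 6.58 nA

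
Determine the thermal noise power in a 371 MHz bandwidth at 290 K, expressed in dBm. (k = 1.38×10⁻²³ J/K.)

P_n = kTB = 1.38×10⁻²³ × 290 × 3.71×10⁸ = 1.48×10⁻¹² W
In dBm: 10 log₁₀(1.48×10⁻¹² / 10⁻³) = −88.3 dBm

−88.3 dBm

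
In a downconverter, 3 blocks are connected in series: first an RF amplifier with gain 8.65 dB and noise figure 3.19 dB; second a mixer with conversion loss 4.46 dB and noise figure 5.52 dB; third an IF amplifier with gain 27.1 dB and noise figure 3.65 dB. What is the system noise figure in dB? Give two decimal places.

4.68 dB

Convert to linear (a loss of L dB is a gain of −L dB): F_i = 10^(NF_i/10), G_i = 10^(G_i,dB/10)
  Stage 1: F_1 = 10^(3.19/10) = 2.084, G_1 = 10^(8.65/10) = 7.328
  Stage 2: F_2 = 10^(5.52/10) = 3.565, G_2 = 10^(−4.46/10) = 0.3581
  Stage 3: F_3 = 10^(3.65/10) = 2.317, G_3 = 10^(27.1/10) = 512.9
Friis cascade:
  F = 2.084 + (3.565 − 1)/7.328 + (2.317 − 1)/2.624 = 2.936
NF = 10 log₁₀(2.936) = 4.68 dB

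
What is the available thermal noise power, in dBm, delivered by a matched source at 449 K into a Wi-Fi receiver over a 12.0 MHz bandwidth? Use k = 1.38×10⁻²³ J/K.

P_n = kTB = 1.38×10⁻²³ × 449 × 1.20×10⁷ = 7.44×10⁻¹⁴ W
In dBm: 10 log₁₀(7.44×10⁻¹⁴ / 10⁻³) = −101.3 dBm

−101.3 dBm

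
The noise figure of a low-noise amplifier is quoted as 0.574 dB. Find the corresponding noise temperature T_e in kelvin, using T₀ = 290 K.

F = 10^(0.574/10) = 1.1413
T_e = (F − 1)·T₀ = (1.1413 − 1) × 290 = 41.0 K

41.0 K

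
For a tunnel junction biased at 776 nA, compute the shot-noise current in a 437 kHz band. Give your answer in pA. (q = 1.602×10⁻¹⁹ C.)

330 pA

I_n = √(2qI·B)
2qI·B = 2 × 1.602×10⁻¹⁹ × 7.76×10⁻⁷ × 4.37×10⁵ = 1.09×10⁻¹⁹ A²
I_n = √(1.09×10⁻¹⁹) = 3.30×10⁻¹⁰ A = 330 pA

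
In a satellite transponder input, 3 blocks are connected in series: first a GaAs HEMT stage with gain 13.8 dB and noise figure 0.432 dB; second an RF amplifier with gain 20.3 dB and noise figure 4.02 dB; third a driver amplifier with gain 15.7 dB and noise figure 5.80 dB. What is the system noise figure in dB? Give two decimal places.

Convert to linear (a loss of L dB is a gain of −L dB): F_i = 10^(NF_i/10), G_i = 10^(G_i,dB/10)
  Stage 1: F_1 = 10^(0.432/10) = 1.105, G_1 = 10^(13.8/10) = 23.99
  Stage 2: F_2 = 10^(4.02/10) = 2.523, G_2 = 10^(20.3/10) = 107.2
  Stage 3: F_3 = 10^(5.80/10) = 3.802, G_3 = 10^(15.7/10) = 37.15
Friis cascade:
  F = 1.105 + (2.523 − 1)/23.99 + (3.802 − 1)/2570 = 1.169
NF = 10 log₁₀(1.169) = 0.68 dB

0.68 dB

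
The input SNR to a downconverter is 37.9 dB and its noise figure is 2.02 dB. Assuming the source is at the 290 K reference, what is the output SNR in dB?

By definition F = SNR_in/SNR_out, so in dB: SNR_out = SNR_in − NF
SNR_out = 37.9 − 2.02 = 35.88 dB

35.88 dB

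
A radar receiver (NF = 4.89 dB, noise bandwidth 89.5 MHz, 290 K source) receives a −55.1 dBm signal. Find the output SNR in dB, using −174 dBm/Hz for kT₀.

Noise floor: N = −174 + 10 log₁₀(B) + NF
10 log₁₀(8.95×10⁷) = 79.52 dB
N = −174 + 79.52 + 4.89 = −89.59 dBm
SNR = P_sig − N = −55.1 − (−89.59) = 34.49 dB → 34.5 dB

34.5 dB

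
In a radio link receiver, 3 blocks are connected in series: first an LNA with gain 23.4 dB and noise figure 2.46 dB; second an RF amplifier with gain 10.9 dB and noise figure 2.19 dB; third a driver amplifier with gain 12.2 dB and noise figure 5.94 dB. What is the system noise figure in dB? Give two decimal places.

Convert to linear (a loss of L dB is a gain of −L dB): F_i = 10^(NF_i/10), G_i = 10^(G_i,dB/10)
  Stage 1: F_1 = 10^(2.46/10) = 1.762, G_1 = 10^(23.4/10) = 218.8
  Stage 2: F_2 = 10^(2.19/10) = 1.656, G_2 = 10^(10.9/10) = 12.30
  Stage 3: F_3 = 10^(5.94/10) = 3.926, G_3 = 10^(12.2/10) = 16.60
Friis cascade:
  F = 1.762 + (1.656 − 1)/218.8 + (3.926 − 1)/2692 = 1.766
NF = 10 log₁₀(1.766) = 2.47 dB

2.47 dB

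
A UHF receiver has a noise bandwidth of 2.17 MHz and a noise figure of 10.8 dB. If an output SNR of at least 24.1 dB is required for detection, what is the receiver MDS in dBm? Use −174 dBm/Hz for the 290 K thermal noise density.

−75.7 dBm

Sensitivity = −174 + 10 log₁₀(B) + NF + SNR_min
= −174 + 63.36 + 10.8 + 24.1
= −75.74 dBm → −75.7 dBm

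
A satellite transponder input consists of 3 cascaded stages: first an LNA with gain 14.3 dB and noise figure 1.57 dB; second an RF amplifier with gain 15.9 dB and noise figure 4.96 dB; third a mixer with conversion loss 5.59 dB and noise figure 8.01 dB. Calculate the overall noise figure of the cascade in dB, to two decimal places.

1.82 dB

Convert to linear (a loss of L dB is a gain of −L dB): F_i = 10^(NF_i/10), G_i = 10^(G_i,dB/10)
  Stage 1: F_1 = 10^(1.57/10) = 1.435, G_1 = 10^(14.3/10) = 26.92
  Stage 2: F_2 = 10^(4.96/10) = 3.133, G_2 = 10^(15.9/10) = 38.90
  Stage 3: F_3 = 10^(8.01/10) = 6.324, G_3 = 10^(−5.59/10) = 0.2761
Friis cascade:
  F = 1.435 + (3.133 − 1)/26.92 + (6.324 − 1)/1047 = 1.520
NF = 10 log₁₀(1.520) = 1.82 dB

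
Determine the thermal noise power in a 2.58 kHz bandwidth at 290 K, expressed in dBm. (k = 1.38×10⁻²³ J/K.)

−139.9 dBm

P_n = kTB = 1.38×10⁻²³ × 290 × 2.58×10³ = 1.03×10⁻¹⁷ W
In dBm: 10 log₁₀(1.03×10⁻¹⁷ / 10⁻³) = −139.9 dBm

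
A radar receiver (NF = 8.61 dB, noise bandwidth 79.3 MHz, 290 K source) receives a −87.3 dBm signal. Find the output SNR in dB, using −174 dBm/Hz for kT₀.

−0.9 dB

Noise floor: N = −174 + 10 log₁₀(B) + NF
10 log₁₀(7.93×10⁷) = 78.99 dB
N = −174 + 78.99 + 8.61 = −86.40 dBm
SNR = P_sig − N = −87.3 − (−86.40) = −0.90 dB → −0.9 dB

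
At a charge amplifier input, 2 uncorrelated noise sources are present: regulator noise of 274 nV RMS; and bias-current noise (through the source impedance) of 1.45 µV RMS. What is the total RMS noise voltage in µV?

Uncorrelated sources add in power (mean-square): V_tot = √(ΣV_i²)
V_tot = √[(2.74×10⁻⁷)² + (1.45×10⁻⁶)²] = 1.48×10⁻⁶ V = 1.48 µV

1.48 µV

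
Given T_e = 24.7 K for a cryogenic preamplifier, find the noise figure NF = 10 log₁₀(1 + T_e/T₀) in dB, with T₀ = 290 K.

F = 1 + T_e/T₀ = 1 + 24.7/290 = 1.08517
NF = 10 log₁₀(1.08517) = 0.355 dB

0.355 dB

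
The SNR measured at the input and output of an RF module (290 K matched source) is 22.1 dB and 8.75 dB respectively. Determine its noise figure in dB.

13.35 dB

NF (dB) = SNR_in(dB) − SNR_out(dB) when the source is at T₀
NF = 22.1 − 8.75 = 13.35 dB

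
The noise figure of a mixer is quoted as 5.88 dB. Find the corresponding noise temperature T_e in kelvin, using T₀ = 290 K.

833 K

F = 10^(5.88/10) = 3.87258
T_e = (F − 1)·T₀ = (3.87258 − 1) × 290 = 833 K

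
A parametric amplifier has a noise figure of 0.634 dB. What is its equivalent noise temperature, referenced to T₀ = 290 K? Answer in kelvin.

F = 10^(0.634/10) = 1.15718
T_e = (F − 1)·T₀ = (1.15718 − 1) × 290 = 45.6 K

45.6 K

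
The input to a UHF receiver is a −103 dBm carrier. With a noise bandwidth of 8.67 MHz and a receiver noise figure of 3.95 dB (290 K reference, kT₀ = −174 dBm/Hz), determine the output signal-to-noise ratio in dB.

−2.3 dB

Noise floor: N = −174 + 10 log₁₀(B) + NF
10 log₁₀(8.67×10⁶) = 69.38 dB
N = −174 + 69.38 + 3.95 = −100.67 dBm
SNR = P_sig − N = −103 − (−100.67) = −2.33 dB → −2.3 dB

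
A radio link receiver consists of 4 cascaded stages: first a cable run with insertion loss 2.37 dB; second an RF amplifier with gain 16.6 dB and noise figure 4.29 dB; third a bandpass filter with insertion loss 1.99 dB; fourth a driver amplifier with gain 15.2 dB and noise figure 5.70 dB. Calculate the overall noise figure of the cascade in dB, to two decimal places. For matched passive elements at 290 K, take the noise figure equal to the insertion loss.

6.83 dB

Convert to linear (a loss of L dB is a gain of −L dB): F_i = 10^(NF_i/10), G_i = 10^(G_i,dB/10)
  Stage 1: F_1 = 10^(2.37/10) = 1.726, G_1 = 10^(−2.37/10) = 0.5794
  Stage 2: F_2 = 10^(4.29/10) = 2.685, G_2 = 10^(16.6/10) = 45.71
  Stage 3: F_3 = 10^(1.99/10) = 1.581, G_3 = 10^(−1.99/10) = 0.6324
  Stage 4: F_4 = 10^(5.70/10) = 3.715, G_4 = 10^(15.2/10) = 33.11
Friis cascade:
  F = 1.726 + (2.685 − 1)/0.5794 + (1.581 − 1)/26.49 + (3.715 − 1)/16.75 = 4.819
NF = 10 log₁₀(4.819) = 6.83 dB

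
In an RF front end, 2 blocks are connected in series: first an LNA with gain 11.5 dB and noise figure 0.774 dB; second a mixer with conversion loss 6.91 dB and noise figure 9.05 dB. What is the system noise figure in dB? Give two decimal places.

2.29 dB

Convert to linear (a loss of L dB is a gain of −L dB): F_i = 10^(NF_i/10), G_i = 10^(G_i,dB/10)
  Stage 1: F_1 = 10^(0.774/10) = 1.195, G_1 = 10^(11.5/10) = 14.13
  Stage 2: F_2 = 10^(9.05/10) = 8.035, G_2 = 10^(−6.91/10) = 0.2037
Friis cascade:
  F = 1.195 + (8.035 − 1)/14.13 = 1.693
NF = 10 log₁₀(1.693) = 2.29 dB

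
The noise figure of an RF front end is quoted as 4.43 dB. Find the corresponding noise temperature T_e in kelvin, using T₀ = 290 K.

F = 10^(4.43/10) = 2.77332
T_e = (F − 1)·T₀ = (2.77332 − 1) × 290 = 514 K

514 K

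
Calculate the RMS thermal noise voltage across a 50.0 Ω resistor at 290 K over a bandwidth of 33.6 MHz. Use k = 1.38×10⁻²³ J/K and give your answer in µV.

V_n = √(4kTRB)
4kTRB = 4 × 1.38×10⁻²³ × 290 × 5.00×10¹ × 3.36×10⁷ = 2.69×10⁻¹¹ V²
V_n = √(2.69×10⁻¹¹) = 5.19×10⁻⁶ V = 5.19 µV

5.19 µV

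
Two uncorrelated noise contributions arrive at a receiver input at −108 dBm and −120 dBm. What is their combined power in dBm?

Convert to linear, add, convert back:
P₁ = 1.58×10⁻¹⁴ W, P₂ = 1.00×10⁻¹⁵ W
P_tot = 1.68×10⁻¹⁴ W → 10 log₁₀(P_tot / 10⁻³) = −107.7 dBm

−107.7 dBm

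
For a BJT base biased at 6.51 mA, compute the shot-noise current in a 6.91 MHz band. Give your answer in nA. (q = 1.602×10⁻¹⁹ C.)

120 nA

I_n = √(2qI·B)
2qI·B = 2 × 1.602×10⁻¹⁹ × 6.51×10⁻³ × 6.91×10⁶ = 1.44×10⁻¹⁴ A²
I_n = √(1.44×10⁻¹⁴) = 1.20×10⁻⁷ A = 120 nA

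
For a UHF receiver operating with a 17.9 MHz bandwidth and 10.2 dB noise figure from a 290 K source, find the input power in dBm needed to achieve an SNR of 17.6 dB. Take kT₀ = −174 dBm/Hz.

Sensitivity = −174 + 10 log₁₀(B) + NF + SNR_min
= −174 + 72.53 + 10.2 + 17.6
= −73.67 dBm → −73.7 dBm

−73.7 dBm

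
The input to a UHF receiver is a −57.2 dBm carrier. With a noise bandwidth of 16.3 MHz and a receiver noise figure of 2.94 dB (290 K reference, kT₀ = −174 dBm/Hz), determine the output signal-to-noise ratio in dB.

Noise floor: N = −174 + 10 log₁₀(B) + NF
10 log₁₀(1.63×10⁷) = 72.12 dB
N = −174 + 72.12 + 2.94 = −98.94 dBm
SNR = P_sig − N = −57.2 − (−98.94) = 41.74 dB → 41.7 dB

41.7 dB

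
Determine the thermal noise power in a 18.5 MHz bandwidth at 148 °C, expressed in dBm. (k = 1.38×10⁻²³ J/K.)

T = 148 °C + 273.15 = 421.15 K
P_n = kTB = 1.38×10⁻²³ × 421.15 × 1.85×10⁷ = 1.08×10⁻¹³ W
In dBm: 10 log₁₀(1.08×10⁻¹³ / 10⁻³) = −99.7 dBm

−99.7 dBm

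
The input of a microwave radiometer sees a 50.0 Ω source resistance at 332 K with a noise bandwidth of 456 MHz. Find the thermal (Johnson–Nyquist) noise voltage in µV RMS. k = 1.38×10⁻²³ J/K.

V_n = √(4kTRB)
4kTRB = 4 × 1.38×10⁻²³ × 332 × 5.00×10¹ × 4.56×10⁸ = 4.18×10⁻¹⁰ V²
V_n = √(4.18×10⁻¹⁰) = 2.04×10⁻⁵ V = 20.4 µV

20.4 µV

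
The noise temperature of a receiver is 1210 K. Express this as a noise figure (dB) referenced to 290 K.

7.14 dB

F = 1 + T_e/T₀ = 1 + 1210/290 = 5.17241
NF = 10 log₁₀(5.17241) = 7.14 dB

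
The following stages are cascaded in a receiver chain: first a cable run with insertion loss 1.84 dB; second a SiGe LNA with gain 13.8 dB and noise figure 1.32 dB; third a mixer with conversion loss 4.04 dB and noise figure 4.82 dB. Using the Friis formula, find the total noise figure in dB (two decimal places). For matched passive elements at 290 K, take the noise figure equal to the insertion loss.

3.42 dB

Convert to linear (a loss of L dB is a gain of −L dB): F_i = 10^(NF_i/10), G_i = 10^(G_i,dB/10)
  Stage 1: F_1 = 10^(1.84/10) = 1.528, G_1 = 10^(−1.84/10) = 0.6546
  Stage 2: F_2 = 10^(1.32/10) = 1.355, G_2 = 10^(13.8/10) = 23.99
  Stage 3: F_3 = 10^(4.82/10) = 3.034, G_3 = 10^(−4.04/10) = 0.3945
Friis cascade:
  F = 1.528 + (1.355 − 1)/0.6546 + (3.034 − 1)/15.70 = 2.200
NF = 10 log₁₀(2.200) = 3.42 dB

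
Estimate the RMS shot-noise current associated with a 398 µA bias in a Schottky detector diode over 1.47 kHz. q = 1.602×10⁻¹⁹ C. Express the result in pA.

433 pA

I_n = √(2qI·B)
2qI·B = 2 × 1.602×10⁻¹⁹ × 3.98×10⁻⁴ × 1.47×10³ = 1.87×10⁻¹⁹ A²
I_n = √(1.87×10⁻¹⁹) = 4.33×10⁻¹⁰ A = 433 pA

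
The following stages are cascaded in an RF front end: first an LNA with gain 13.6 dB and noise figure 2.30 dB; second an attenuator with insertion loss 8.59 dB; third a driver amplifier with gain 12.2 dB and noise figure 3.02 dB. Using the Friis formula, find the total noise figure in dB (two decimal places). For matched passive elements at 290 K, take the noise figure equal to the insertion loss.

Convert to linear (a loss of L dB is a gain of −L dB): F_i = 10^(NF_i/10), G_i = 10^(G_i,dB/10)
  Stage 1: F_1 = 10^(2.30/10) = 1.698, G_1 = 10^(13.6/10) = 22.91
  Stage 2: F_2 = 10^(8.59/10) = 7.228, G_2 = 10^(−8.59/10) = 0.1384
  Stage 3: F_3 = 10^(3.02/10) = 2.004, G_3 = 10^(12.2/10) = 16.60
Friis cascade:
  F = 1.698 + (7.228 − 1)/22.91 + (2.004 − 1)/3.170 = 2.287
NF = 10 log₁₀(2.287) = 3.59 dB

3.59 dB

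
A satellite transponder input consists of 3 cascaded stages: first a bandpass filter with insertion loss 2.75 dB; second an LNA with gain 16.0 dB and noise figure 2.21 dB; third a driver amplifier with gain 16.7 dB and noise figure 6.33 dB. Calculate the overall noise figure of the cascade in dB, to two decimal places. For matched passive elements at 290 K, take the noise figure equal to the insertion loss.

Convert to linear (a loss of L dB is a gain of −L dB): F_i = 10^(NF_i/10), G_i = 10^(G_i,dB/10)
  Stage 1: F_1 = 10^(2.75/10) = 1.884, G_1 = 10^(−2.75/10) = 0.5309
  Stage 2: F_2 = 10^(2.21/10) = 1.663, G_2 = 10^(16.0/10) = 39.81
  Stage 3: F_3 = 10^(6.33/10) = 4.295, G_3 = 10^(16.7/10) = 46.77
Friis cascade:
  F = 1.884 + (1.663 − 1)/0.5309 + (4.295 − 1)/21.13 = 3.289
NF = 10 log₁₀(3.289) = 5.17 dB

5.17 dB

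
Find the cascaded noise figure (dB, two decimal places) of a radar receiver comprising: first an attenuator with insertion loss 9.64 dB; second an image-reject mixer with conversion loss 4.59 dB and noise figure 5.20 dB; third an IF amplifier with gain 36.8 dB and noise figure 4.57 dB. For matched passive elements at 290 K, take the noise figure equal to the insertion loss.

Convert to linear (a loss of L dB is a gain of −L dB): F_i = 10^(NF_i/10), G_i = 10^(G_i,dB/10)
  Stage 1: F_1 = 10^(9.64/10) = 9.204, G_1 = 10^(−9.64/10) = 0.1086
  Stage 2: F_2 = 10^(5.20/10) = 3.311, G_2 = 10^(−4.59/10) = 0.3475
  Stage 3: F_3 = 10^(4.57/10) = 2.864, G_3 = 10^(36.8/10) = 4786
Friis cascade:
  F = 9.204 + (3.311 − 1)/0.1086 + (2.864 − 1)/0.03776 = 79.85
NF = 10 log₁₀(79.85) = 19.02 dB

19.02 dB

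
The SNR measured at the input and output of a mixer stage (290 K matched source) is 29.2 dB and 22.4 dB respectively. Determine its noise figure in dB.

6.8 dB

NF (dB) = SNR_in(dB) − SNR_out(dB) when the source is at T₀
NF = 29.2 − 22.4 = 6.8 dB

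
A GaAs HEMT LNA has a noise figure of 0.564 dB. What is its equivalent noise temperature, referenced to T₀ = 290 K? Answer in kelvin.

F = 10^(0.564/10) = 1.13868
T_e = (F − 1)·T₀ = (1.13868 − 1) × 290 = 40.2 K

40.2 K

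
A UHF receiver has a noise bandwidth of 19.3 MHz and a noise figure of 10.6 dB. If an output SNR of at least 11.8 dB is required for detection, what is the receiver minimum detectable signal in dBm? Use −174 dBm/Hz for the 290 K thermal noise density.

Sensitivity = −174 + 10 log₁₀(B) + NF + SNR_min
= −174 + 72.86 + 10.6 + 11.8
= −78.74 dBm → −78.7 dBm

−78.7 dBm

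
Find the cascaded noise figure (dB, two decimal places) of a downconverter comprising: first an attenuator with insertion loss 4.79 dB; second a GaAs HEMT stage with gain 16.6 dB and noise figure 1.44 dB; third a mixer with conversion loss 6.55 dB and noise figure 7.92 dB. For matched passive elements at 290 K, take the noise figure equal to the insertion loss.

6.57 dB

Convert to linear (a loss of L dB is a gain of −L dB): F_i = 10^(NF_i/10), G_i = 10^(G_i,dB/10)
  Stage 1: F_1 = 10^(4.79/10) = 3.013, G_1 = 10^(−4.79/10) = 0.3319
  Stage 2: F_2 = 10^(1.44/10) = 1.393, G_2 = 10^(16.6/10) = 45.71
  Stage 3: F_3 = 10^(7.92/10) = 6.194, G_3 = 10^(−6.55/10) = 0.2213
Friis cascade:
  F = 3.013 + (1.393 − 1)/0.3319 + (6.194 − 1)/15.17 = 4.540
NF = 10 log₁₀(4.540) = 6.57 dB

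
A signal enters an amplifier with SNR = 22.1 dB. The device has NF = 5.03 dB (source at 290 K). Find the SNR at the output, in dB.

By definition F = SNR_in/SNR_out, so in dB: SNR_out = SNR_in − NF
SNR_out = 22.1 − 5.03 = 17.07 dB

17.07 dB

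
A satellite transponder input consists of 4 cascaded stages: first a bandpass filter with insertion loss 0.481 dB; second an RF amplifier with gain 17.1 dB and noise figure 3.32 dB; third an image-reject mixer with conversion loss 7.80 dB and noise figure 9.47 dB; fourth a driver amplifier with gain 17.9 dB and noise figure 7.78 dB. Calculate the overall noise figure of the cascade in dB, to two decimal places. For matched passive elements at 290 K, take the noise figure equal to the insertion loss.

5.09 dB

Convert to linear (a loss of L dB is a gain of −L dB): F_i = 10^(NF_i/10), G_i = 10^(G_i,dB/10)
  Stage 1: F_1 = 10^(0.481/10) = 1.117, G_1 = 10^(−0.481/10) = 0.8952
  Stage 2: F_2 = 10^(3.32/10) = 2.148, G_2 = 10^(17.1/10) = 51.29
  Stage 3: F_3 = 10^(9.47/10) = 8.851, G_3 = 10^(−7.80/10) = 0.1660
  Stage 4: F_4 = 10^(7.78/10) = 5.998, G_4 = 10^(17.9/10) = 61.66
Friis cascade:
  F = 1.117 + (2.148 − 1)/0.8952 + (8.851 − 1)/45.91 + (5.998 − 1)/7.619 = 3.226
NF = 10 log₁₀(3.226) = 5.09 dB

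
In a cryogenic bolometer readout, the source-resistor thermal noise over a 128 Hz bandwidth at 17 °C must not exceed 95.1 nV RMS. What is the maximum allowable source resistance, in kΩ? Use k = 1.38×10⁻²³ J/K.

4.41 kΩ

T = 17 °C + 273.15 = 290.15 K
Johnson–Nyquist: V_n = √(4kTRB) ⇒ R = V_n² / (4kTB)
4kTB = 4 × 1.38×10⁻²³ × 290.15 × 1.28×10² = 2.05×10⁻¹⁸
R = (9.51×10⁻⁸)² / 2.05×10⁻¹⁸ = 4.41×10³ Ω = 4.41 kΩ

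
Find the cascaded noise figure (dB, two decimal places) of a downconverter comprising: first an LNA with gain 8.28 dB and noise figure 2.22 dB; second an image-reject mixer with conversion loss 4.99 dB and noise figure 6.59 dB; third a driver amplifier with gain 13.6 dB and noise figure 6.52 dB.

Convert to linear (a loss of L dB is a gain of −L dB): F_i = 10^(NF_i/10), G_i = 10^(G_i,dB/10)
  Stage 1: F_1 = 10^(2.22/10) = 1.667, G_1 = 10^(8.28/10) = 6.730
  Stage 2: F_2 = 10^(6.59/10) = 4.560, G_2 = 10^(−4.99/10) = 0.3170
  Stage 3: F_3 = 10^(6.52/10) = 4.487, G_3 = 10^(13.6/10) = 22.91
Friis cascade:
  F = 1.667 + (4.560 − 1)/6.730 + (4.487 − 1)/2.133 = 3.831
NF = 10 log₁₀(3.831) = 5.83 dB

5.83 dB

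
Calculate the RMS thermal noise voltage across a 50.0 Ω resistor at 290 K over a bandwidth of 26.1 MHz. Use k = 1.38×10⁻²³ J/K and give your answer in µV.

4.57 µV

V_n = √(4kTRB)
4kTRB = 4 × 1.38×10⁻²³ × 290 × 5.00×10¹ × 2.61×10⁷ = 2.09×10⁻¹¹ V²
V_n = √(2.09×10⁻¹¹) = 4.57×10⁻⁶ V = 4.57 µV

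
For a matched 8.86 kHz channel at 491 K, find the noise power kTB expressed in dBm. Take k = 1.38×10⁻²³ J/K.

−132.2 dBm

P_n = kTB = 1.38×10⁻²³ × 491 × 8.86×10³ = 6.00×10⁻¹⁷ W
In dBm: 10 log₁₀(6.00×10⁻¹⁷ / 10⁻³) = −132.2 dBm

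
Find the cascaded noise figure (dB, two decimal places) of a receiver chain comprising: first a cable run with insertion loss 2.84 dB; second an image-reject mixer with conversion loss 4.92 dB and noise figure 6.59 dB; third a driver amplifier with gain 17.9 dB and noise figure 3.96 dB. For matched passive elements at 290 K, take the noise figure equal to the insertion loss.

12.47 dB

Convert to linear (a loss of L dB is a gain of −L dB): F_i = 10^(NF_i/10), G_i = 10^(G_i,dB/10)
  Stage 1: F_1 = 10^(2.84/10) = 1.923, G_1 = 10^(−2.84/10) = 0.5200
  Stage 2: F_2 = 10^(6.59/10) = 4.560, G_2 = 10^(−4.92/10) = 0.3221
  Stage 3: F_3 = 10^(3.96/10) = 2.489, G_3 = 10^(17.9/10) = 61.66
Friis cascade:
  F = 1.923 + (4.560 − 1)/0.5200 + (2.489 − 1)/0.1675 = 17.66
NF = 10 log₁₀(17.66) = 12.47 dB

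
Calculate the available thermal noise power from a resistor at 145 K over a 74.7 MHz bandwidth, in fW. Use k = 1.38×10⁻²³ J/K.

149 fW

P_n = kTB = 1.38×10⁻²³ × 145 × 7.47×10⁷ = 1.49×10⁻¹³ W = 149 fW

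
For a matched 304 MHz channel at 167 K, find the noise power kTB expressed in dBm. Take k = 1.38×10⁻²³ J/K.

P_n = kTB = 1.38×10⁻²³ × 167 × 3.04×10⁸ = 7.01×10⁻¹³ W
In dBm: 10 log₁₀(7.01×10⁻¹³ / 10⁻³) = −91.5 dBm

−91.5 dBm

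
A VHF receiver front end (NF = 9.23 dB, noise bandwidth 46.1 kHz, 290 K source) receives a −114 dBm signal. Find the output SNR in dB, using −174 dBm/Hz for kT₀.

Noise floor: N = −174 + 10 log₁₀(B) + NF
10 log₁₀(4.61×10⁴) = 46.64 dB
N = −174 + 46.64 + 9.23 = −118.13 dBm
SNR = P_sig − N = −114 − (−118.13) = 4.13 dB → 4.1 dB

4.1 dB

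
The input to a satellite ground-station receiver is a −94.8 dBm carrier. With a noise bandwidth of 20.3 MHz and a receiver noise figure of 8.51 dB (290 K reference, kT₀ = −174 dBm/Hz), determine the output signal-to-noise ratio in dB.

Noise floor: N = −174 + 10 log₁₀(B) + NF
10 log₁₀(2.03×10⁷) = 73.07 dB
N = −174 + 73.07 + 8.51 = −92.42 dBm
SNR = P_sig − N = −94.8 − (−92.42) = −2.38 dB → −2.4 dB

−2.4 dB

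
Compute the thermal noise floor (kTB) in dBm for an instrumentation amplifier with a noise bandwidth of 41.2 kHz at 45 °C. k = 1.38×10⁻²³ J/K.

T = 45 °C + 273.15 = 318.15 K
P_n = kTB = 1.38×10⁻²³ × 318.15 × 4.12×10⁴ = 1.81×10⁻¹⁶ W
In dBm: 10 log₁₀(1.81×10⁻¹⁶ / 10⁻³) = −127.4 dBm

−127.4 dBm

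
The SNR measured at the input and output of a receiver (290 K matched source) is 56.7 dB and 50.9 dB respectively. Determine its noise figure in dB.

NF (dB) = SNR_in(dB) − SNR_out(dB) when the source is at T₀
NF = 56.7 − 50.9 = 5.8 dB

5.8 dB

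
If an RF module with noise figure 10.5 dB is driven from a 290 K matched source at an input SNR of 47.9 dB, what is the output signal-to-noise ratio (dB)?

37.4 dB

By definition F = SNR_in/SNR_out, so in dB: SNR_out = SNR_in − NF
SNR_out = 47.9 − 10.5 = 37.4 dB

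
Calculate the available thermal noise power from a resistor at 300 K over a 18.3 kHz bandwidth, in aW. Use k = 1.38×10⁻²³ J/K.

75.8 aW

P_n = kTB = 1.38×10⁻²³ × 300 × 1.83×10⁴ = 7.58×10⁻¹⁷ W = 75.8 aW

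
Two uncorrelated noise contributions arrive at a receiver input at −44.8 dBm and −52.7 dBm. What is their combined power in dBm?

−44.1 dBm

Convert to linear, add, convert back:
P₁ = 3.31×10⁻⁸ W, P₂ = 5.37×10⁻⁹ W
P_tot = 3.85×10⁻⁸ W → 10 log₁₀(P_tot / 10⁻³) = −44.1 dBm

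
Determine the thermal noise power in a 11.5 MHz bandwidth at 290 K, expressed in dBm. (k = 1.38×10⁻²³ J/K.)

P_n = kTB = 1.38×10⁻²³ × 290 × 1.15×10⁷ = 4.60×10⁻¹⁴ W
In dBm: 10 log₁₀(4.60×10⁻¹⁴ / 10⁻³) = −103.4 dBm

−103.4 dBm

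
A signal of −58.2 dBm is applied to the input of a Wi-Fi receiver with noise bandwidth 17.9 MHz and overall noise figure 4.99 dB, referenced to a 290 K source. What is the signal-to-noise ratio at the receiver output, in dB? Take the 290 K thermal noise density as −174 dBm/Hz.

38.3 dB

Noise floor: N = −174 + 10 log₁₀(B) + NF
10 log₁₀(1.79×10⁷) = 72.53 dB
N = −174 + 72.53 + 4.99 = −96.48 dBm
SNR = P_sig − N = −58.2 − (−96.48) = 38.28 dB → 38.3 dB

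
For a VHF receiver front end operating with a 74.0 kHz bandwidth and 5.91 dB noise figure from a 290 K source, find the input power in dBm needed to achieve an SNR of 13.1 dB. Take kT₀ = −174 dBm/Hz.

Sensitivity = −174 + 10 log₁₀(B) + NF + SNR_min
= −174 + 48.69 + 5.91 + 13.1
= −106.30 dBm → −106.3 dBm

−106.3 dBm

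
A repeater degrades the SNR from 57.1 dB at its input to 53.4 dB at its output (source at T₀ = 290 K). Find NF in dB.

3.7 dB

NF (dB) = SNR_in(dB) − SNR_out(dB) when the source is at T₀
NF = 57.1 − 53.4 = 3.7 dB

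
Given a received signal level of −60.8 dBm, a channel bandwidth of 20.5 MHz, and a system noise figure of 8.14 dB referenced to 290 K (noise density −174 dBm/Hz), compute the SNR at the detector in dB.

Noise floor: N = −174 + 10 log₁₀(B) + NF
10 log₁₀(2.05×10⁷) = 73.12 dB
N = −174 + 73.12 + 8.14 = −92.74 dBm
SNR = P_sig − N = −60.8 − (−92.74) = 31.94 dB → 31.9 dB

31.9 dB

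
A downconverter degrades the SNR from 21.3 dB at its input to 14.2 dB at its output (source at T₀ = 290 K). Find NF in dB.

7.1 dB

NF (dB) = SNR_in(dB) − SNR_out(dB) when the source is at T₀
NF = 21.3 − 14.2 = 7.1 dB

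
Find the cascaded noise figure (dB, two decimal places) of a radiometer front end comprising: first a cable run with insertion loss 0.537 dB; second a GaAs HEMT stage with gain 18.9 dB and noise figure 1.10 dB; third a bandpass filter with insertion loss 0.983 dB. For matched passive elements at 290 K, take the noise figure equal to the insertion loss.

Convert to linear (a loss of L dB is a gain of −L dB): F_i = 10^(NF_i/10), G_i = 10^(G_i,dB/10)
  Stage 1: F_1 = 10^(0.537/10) = 1.132, G_1 = 10^(−0.537/10) = 0.8837
  Stage 2: F_2 = 10^(1.10/10) = 1.288, G_2 = 10^(18.9/10) = 77.62
  Stage 3: F_3 = 10^(0.983/10) = 1.254, G_3 = 10^(−0.983/10) = 0.7974
Friis cascade:
  F = 1.132 + (1.288 − 1)/0.8837 + (1.254 − 1)/68.60 = 1.462
NF = 10 log₁₀(1.462) = 1.65 dB

1.65 dB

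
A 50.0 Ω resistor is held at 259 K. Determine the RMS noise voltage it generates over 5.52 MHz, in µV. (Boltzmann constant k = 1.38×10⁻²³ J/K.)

V_n = √(4kTRB)
4kTRB = 4 × 1.38×10⁻²³ × 259 × 5.00×10¹ × 5.52×10⁶ = 3.95×10⁻¹² V²
V_n = √(3.95×10⁻¹²) = 1.99×10⁻⁶ V = 1.99 µV

1.99 µV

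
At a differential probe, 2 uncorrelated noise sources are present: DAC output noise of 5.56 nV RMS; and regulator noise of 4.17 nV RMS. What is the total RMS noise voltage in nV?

6.95 nV

Uncorrelated sources add in power (mean-square): V_tot = √(ΣV_i²)
V_tot = √[(5.56×10⁻⁹)² + (4.17×10⁻⁹)²] = 6.95×10⁻⁹ V = 6.95 nV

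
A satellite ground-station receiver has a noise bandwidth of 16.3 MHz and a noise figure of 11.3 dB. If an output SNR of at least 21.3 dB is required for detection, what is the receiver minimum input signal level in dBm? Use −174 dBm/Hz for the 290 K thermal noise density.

−69.3 dBm

Sensitivity = −174 + 10 log₁₀(B) + NF + SNR_min
= −174 + 72.12 + 11.3 + 21.3
= −69.28 dBm → −69.3 dBm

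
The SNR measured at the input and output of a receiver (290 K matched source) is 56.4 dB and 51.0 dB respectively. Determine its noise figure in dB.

5.4 dB

NF (dB) = SNR_in(dB) − SNR_out(dB) when the source is at T₀
NF = 56.4 − 51.0 = 5.4 dB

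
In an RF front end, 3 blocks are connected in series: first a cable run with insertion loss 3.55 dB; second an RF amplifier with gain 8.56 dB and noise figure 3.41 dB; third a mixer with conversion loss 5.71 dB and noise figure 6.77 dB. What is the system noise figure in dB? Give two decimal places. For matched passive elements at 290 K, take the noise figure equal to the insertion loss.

7.89 dB

Convert to linear (a loss of L dB is a gain of −L dB): F_i = 10^(NF_i/10), G_i = 10^(G_i,dB/10)
  Stage 1: F_1 = 10^(3.55/10) = 2.265, G_1 = 10^(−3.55/10) = 0.4416
  Stage 2: F_2 = 10^(3.41/10) = 2.193, G_2 = 10^(8.56/10) = 7.178
  Stage 3: F_3 = 10^(6.77/10) = 4.753, G_3 = 10^(−5.71/10) = 0.2685
Friis cascade:
  F = 2.265 + (2.193 − 1)/0.4416 + (4.753 − 1)/3.170 = 6.150
NF = 10 log₁₀(6.150) = 7.89 dB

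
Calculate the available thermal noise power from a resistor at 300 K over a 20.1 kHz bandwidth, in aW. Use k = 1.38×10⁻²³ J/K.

83.2 aW

P_n = kTB = 1.38×10⁻²³ × 300 × 2.01×10⁴ = 8.32×10⁻¹⁷ W = 83.2 aW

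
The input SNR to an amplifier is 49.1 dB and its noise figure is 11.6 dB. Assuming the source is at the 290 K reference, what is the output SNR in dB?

37.5 dB

By definition F = SNR_in/SNR_out, so in dB: SNR_out = SNR_in − NF
SNR_out = 49.1 − 11.6 = 37.5 dB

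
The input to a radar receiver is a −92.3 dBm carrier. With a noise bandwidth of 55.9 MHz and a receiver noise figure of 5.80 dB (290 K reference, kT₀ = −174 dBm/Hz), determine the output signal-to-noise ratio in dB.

Noise floor: N = −174 + 10 log₁₀(B) + NF
10 log₁₀(5.59×10⁷) = 77.47 dB
N = −174 + 77.47 + 5.80 = −90.73 dBm
SNR = P_sig − N = −92.3 − (−90.73) = −1.57 dB → −1.6 dB

−1.6 dB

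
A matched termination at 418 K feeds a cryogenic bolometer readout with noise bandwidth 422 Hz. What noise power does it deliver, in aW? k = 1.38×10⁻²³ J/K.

P_n = kTB = 1.38×10⁻²³ × 418 × 4.22×10² = 2.43×10⁻¹⁸ W = 2.43 aW

2.43 aW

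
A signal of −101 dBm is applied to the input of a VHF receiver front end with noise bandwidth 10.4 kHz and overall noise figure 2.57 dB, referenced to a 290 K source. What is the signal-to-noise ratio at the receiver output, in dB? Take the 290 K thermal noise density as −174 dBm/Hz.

Noise floor: N = −174 + 10 log₁₀(B) + NF
10 log₁₀(1.04×10⁴) = 40.17 dB
N = −174 + 40.17 + 2.57 = −131.26 dBm
SNR = P_sig − N = −101 − (−131.26) = 30.26 dB → 30.3 dB

30.3 dB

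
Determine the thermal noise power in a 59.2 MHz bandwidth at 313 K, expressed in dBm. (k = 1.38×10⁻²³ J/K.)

−95.9 dBm

P_n = kTB = 1.38×10⁻²³ × 313 × 5.92×10⁷ = 2.56×10⁻¹³ W
In dBm: 10 log₁₀(2.56×10⁻¹³ / 10⁻³) = −95.9 dBm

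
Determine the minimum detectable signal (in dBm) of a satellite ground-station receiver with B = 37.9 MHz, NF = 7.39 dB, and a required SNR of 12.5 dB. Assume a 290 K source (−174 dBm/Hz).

−78.3 dBm

Sensitivity = −174 + 10 log₁₀(B) + NF + SNR_min
= −174 + 75.79 + 7.39 + 12.5
= −78.32 dBm → −78.3 dBm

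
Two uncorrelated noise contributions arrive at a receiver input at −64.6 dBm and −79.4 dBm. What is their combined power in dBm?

−64.5 dBm

Convert to linear, add, convert back:
P₁ = 3.47×10⁻¹⁰ W, P₂ = 1.15×10⁻¹¹ W
P_tot = 3.58×10⁻¹⁰ W → 10 log₁₀(P_tot / 10⁻³) = −64.5 dBm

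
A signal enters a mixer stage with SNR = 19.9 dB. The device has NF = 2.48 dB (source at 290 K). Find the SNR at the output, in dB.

By definition F = SNR_in/SNR_out, so in dB: SNR_out = SNR_in − NF
SNR_out = 19.9 − 2.48 = 17.42 dB

17.42 dB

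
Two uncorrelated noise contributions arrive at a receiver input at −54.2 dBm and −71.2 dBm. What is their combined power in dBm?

Convert to linear, add, convert back:
P₁ = 3.80×10⁻⁹ W, P₂ = 7.59×10⁻¹¹ W
P_tot = 3.88×10⁻⁹ W → 10 log₁₀(P_tot / 10⁻³) = −54.1 dBm

−54.1 dBm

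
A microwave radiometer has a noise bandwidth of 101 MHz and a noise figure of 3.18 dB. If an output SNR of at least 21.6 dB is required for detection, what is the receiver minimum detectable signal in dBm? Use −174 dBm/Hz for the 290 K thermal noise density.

−69.2 dBm

Sensitivity = −174 + 10 log₁₀(B) + NF + SNR_min
= −174 + 80.04 + 3.18 + 21.6
= −69.18 dBm → −69.2 dBm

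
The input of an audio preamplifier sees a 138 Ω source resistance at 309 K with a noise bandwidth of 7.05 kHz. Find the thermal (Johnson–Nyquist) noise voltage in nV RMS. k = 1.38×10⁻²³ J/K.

V_n = √(4kTRB)
4kTRB = 4 × 1.38×10⁻²³ × 309 × 1.38×10² × 7.05×10³ = 1.66×10⁻¹⁴ V²
V_n = √(1.66×10⁻¹⁴) = 1.29×10⁻⁷ V = 129 nV

129 nV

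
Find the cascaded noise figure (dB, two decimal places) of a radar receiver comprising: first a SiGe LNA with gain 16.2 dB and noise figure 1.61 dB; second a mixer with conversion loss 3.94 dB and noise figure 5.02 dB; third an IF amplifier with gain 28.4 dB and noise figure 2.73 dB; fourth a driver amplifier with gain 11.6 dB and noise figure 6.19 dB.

Convert to linear (a loss of L dB is a gain of −L dB): F_i = 10^(NF_i/10), G_i = 10^(G_i,dB/10)
  Stage 1: F_1 = 10^(1.61/10) = 1.449, G_1 = 10^(16.2/10) = 41.69
  Stage 2: F_2 = 10^(5.02/10) = 3.177, G_2 = 10^(−3.94/10) = 0.4036
  Stage 3: F_3 = 10^(2.73/10) = 1.875, G_3 = 10^(28.4/10) = 691.8
  Stage 4: F_4 = 10^(6.19/10) = 4.159, G_4 = 10^(11.6/10) = 14.45
Friis cascade:
  F = 1.449 + (3.177 − 1)/41.69 + (1.875 − 1)/16.83 + (4.159 − 1)/1.164×10⁴ = 1.553
NF = 10 log₁₀(1.553) = 1.91 dB

1.91 dB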